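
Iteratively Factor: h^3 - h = (h - 1)*(h^2 + h) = h*(h - 1)*(h + 1)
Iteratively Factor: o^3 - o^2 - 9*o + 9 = (o + 3)*(o^2 - 4*o + 3) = (o - 1)*(o + 3)*(o - 3)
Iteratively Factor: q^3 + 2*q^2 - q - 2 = (q + 2)*(q^2 - 1) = (q + 1)*(q + 2)*(q - 1)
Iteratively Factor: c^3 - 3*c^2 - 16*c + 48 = (c + 4)*(c^2 - 7*c + 12) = (c - 4)*(c + 4)*(c - 3)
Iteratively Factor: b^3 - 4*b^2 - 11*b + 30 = (b + 3)*(b^2 - 7*b + 10) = (b - 2)*(b + 3)*(b - 5)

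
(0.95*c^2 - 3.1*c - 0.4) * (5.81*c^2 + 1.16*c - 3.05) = 5.5195*c^4 - 16.909*c^3 - 8.8175*c^2 + 8.991*c + 1.22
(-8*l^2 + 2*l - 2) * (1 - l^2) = 8*l^4 - 2*l^3 - 6*l^2 + 2*l - 2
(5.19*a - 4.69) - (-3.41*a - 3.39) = 8.6*a - 1.3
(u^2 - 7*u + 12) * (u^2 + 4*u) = u^4 - 3*u^3 - 16*u^2 + 48*u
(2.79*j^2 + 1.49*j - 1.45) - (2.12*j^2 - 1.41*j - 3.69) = 0.67*j^2 + 2.9*j + 2.24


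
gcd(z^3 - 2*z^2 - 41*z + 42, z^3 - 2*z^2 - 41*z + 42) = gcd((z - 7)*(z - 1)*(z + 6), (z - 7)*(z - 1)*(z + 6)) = z^3 - 2*z^2 - 41*z + 42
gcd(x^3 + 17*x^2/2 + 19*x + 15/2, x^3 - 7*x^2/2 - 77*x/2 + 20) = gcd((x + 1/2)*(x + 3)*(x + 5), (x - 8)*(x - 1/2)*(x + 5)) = x + 5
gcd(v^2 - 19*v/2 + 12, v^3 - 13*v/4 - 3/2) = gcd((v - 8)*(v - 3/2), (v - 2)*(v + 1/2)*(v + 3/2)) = 1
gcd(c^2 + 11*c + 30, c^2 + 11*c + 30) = c^2 + 11*c + 30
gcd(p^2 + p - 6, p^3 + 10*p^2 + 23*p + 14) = 1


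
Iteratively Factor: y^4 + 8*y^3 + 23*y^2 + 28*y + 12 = (y + 2)*(y^3 + 6*y^2 + 11*y + 6) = (y + 2)*(y + 3)*(y^2 + 3*y + 2) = (y + 1)*(y + 2)*(y + 3)*(y + 2)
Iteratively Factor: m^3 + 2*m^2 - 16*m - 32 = (m - 4)*(m^2 + 6*m + 8) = (m - 4)*(m + 2)*(m + 4)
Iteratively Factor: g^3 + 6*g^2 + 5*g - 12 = (g + 3)*(g^2 + 3*g - 4) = (g + 3)*(g + 4)*(g - 1)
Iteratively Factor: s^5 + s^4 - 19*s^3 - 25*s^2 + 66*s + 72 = (s - 2)*(s^4 + 3*s^3 - 13*s^2 - 51*s - 36) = (s - 2)*(s + 3)*(s^3 - 13*s - 12) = (s - 2)*(s + 3)^2*(s^2 - 3*s - 4) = (s - 2)*(s + 1)*(s + 3)^2*(s - 4)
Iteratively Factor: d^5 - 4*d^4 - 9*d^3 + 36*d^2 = (d - 4)*(d^4 - 9*d^2) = d*(d - 4)*(d^3 - 9*d) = d^2*(d - 4)*(d^2 - 9) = d^2*(d - 4)*(d + 3)*(d - 3)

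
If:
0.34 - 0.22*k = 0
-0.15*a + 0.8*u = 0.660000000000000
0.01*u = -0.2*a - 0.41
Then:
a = -2.07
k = 1.55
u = 0.44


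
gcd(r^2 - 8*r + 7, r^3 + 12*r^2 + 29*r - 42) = r - 1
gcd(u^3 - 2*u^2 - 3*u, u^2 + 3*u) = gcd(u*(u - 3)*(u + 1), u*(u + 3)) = u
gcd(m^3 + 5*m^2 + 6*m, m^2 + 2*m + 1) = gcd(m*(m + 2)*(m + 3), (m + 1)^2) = 1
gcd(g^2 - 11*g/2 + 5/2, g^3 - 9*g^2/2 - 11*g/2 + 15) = g - 5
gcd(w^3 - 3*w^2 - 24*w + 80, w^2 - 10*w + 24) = w - 4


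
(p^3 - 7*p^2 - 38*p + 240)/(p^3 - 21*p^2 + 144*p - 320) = (p + 6)/(p - 8)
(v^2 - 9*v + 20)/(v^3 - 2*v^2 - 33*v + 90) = (v - 4)/(v^2 + 3*v - 18)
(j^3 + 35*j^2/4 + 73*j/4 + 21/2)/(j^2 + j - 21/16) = 4*(j^2 + 7*j + 6)/(4*j - 3)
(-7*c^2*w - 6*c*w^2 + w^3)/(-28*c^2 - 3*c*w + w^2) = w*(c + w)/(4*c + w)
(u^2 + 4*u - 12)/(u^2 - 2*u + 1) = (u^2 + 4*u - 12)/(u^2 - 2*u + 1)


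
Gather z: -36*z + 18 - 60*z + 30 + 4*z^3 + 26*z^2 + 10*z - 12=4*z^3 + 26*z^2 - 86*z + 36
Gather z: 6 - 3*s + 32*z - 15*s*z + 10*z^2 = -3*s + 10*z^2 + z*(32 - 15*s) + 6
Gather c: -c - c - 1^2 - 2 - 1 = -2*c - 4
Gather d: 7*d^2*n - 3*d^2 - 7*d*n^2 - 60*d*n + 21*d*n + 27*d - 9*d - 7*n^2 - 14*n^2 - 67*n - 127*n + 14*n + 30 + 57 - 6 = d^2*(7*n - 3) + d*(-7*n^2 - 39*n + 18) - 21*n^2 - 180*n + 81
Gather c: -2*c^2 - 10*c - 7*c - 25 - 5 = -2*c^2 - 17*c - 30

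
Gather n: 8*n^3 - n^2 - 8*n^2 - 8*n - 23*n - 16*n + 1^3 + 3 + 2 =8*n^3 - 9*n^2 - 47*n + 6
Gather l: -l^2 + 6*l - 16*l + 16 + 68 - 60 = -l^2 - 10*l + 24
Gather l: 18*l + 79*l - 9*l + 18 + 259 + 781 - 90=88*l + 968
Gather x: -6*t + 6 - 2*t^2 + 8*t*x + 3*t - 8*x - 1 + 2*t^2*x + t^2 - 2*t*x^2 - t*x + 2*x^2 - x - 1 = -t^2 - 3*t + x^2*(2 - 2*t) + x*(2*t^2 + 7*t - 9) + 4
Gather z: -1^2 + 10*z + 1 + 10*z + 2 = 20*z + 2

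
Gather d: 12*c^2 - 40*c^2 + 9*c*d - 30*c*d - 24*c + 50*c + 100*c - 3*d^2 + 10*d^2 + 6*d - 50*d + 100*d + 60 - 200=-28*c^2 + 126*c + 7*d^2 + d*(56 - 21*c) - 140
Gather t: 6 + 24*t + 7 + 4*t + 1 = 28*t + 14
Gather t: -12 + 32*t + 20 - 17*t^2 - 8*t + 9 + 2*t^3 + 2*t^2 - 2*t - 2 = 2*t^3 - 15*t^2 + 22*t + 15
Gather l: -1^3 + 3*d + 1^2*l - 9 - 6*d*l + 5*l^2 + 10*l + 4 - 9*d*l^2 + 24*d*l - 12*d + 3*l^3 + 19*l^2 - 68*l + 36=-9*d + 3*l^3 + l^2*(24 - 9*d) + l*(18*d - 57) + 30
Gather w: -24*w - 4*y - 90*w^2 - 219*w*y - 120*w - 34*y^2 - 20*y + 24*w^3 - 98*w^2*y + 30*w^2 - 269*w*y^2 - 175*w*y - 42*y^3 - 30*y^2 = 24*w^3 + w^2*(-98*y - 60) + w*(-269*y^2 - 394*y - 144) - 42*y^3 - 64*y^2 - 24*y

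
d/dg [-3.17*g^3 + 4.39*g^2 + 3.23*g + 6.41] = -9.51*g^2 + 8.78*g + 3.23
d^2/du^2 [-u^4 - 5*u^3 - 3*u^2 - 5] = -12*u^2 - 30*u - 6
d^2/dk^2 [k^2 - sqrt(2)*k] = 2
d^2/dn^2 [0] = 0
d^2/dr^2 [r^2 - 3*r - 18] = 2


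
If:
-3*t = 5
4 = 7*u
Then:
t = -5/3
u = 4/7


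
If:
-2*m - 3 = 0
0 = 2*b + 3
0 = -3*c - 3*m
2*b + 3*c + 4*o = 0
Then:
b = -3/2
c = 3/2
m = -3/2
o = -3/8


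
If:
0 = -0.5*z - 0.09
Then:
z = -0.18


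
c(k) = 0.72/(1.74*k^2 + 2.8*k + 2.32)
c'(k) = 0.72*(-3.48*k - 2.8)/(1.74*k^2 + 2.8*k + 2.32)^2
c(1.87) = 0.05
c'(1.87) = -0.04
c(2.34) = 0.04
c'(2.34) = -0.02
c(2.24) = 0.04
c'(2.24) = -0.03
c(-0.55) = 0.55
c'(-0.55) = -0.37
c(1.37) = 0.08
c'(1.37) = -0.06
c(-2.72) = 0.10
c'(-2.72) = 0.08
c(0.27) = 0.22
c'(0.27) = -0.26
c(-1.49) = 0.36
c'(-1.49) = 0.42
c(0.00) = 0.31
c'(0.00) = -0.37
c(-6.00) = 0.01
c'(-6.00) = 0.01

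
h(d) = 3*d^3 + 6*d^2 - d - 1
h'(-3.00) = 44.00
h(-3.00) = -25.00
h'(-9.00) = 620.00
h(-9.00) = -1693.00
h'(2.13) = 65.39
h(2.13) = 53.08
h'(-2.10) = 13.49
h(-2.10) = -0.22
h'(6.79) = 495.42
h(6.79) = 1207.98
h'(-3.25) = 55.06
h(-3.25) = -37.36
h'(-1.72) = 4.99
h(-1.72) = 3.21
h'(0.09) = 0.15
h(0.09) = -1.04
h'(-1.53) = 1.71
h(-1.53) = 3.83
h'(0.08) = 0.02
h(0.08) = -1.04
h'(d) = 9*d^2 + 12*d - 1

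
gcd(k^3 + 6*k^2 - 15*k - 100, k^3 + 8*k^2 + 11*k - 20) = k + 5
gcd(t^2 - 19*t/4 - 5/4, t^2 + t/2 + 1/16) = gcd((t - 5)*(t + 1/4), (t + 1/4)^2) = t + 1/4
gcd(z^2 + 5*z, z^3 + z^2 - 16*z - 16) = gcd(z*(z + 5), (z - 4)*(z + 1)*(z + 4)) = 1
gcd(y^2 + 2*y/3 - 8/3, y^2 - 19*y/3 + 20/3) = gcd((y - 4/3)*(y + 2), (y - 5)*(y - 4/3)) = y - 4/3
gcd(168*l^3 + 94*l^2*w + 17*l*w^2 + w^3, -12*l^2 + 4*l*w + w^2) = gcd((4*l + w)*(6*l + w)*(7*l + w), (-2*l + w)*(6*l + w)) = 6*l + w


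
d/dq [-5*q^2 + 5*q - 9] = 5 - 10*q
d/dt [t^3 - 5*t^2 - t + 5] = 3*t^2 - 10*t - 1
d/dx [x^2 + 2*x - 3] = 2*x + 2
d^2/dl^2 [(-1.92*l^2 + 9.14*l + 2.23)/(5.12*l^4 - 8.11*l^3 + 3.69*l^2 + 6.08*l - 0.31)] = (-301.989888*l^8 + 3353.542656*l^7 - 5083.20704*l^6 + 2582.34702*l^5 - 1471.040784*l^4 + 804.057427999999*l^3 - 724.01907*l^2 + 329.275794*l + 204.057058)/(134.217728*l^12 - 637.796352*l^11 + 1300.452864*l^10 - 974.584723*l^9 - 601.905285*l^8 + 1634.845887*l^7 - 569.95818*l^6 - 653.27373*l^5 + 489.745539*l^4 + 180.688127*l^3 - 33.314925*l^2 + 1.752864*l - 0.029791)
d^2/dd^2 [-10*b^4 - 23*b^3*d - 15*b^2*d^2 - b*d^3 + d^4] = -30*b^2 - 6*b*d + 12*d^2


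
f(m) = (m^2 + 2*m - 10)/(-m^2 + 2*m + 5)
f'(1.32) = 0.68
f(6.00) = -2.00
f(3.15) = 4.52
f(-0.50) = -2.87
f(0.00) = -2.00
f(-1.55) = 21.29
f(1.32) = -0.95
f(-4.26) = 0.02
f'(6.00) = 0.32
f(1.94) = -0.46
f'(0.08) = 1.10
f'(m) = (2*m - 2)*(m^2 + 2*m - 10)/(-m^2 + 2*m + 5)^2 + (2*m + 2)/(-m^2 + 2*m + 5) = 2*(2*m^2 - 5*m + 15)/(m^4 - 4*m^3 - 6*m^2 + 20*m + 25)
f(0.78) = -1.32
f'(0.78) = 0.70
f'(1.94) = 0.98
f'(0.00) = 1.20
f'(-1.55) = 218.25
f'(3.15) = 20.13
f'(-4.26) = 0.31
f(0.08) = -1.91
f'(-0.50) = 2.56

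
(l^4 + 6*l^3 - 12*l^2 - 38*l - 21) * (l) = l^5 + 6*l^4 - 12*l^3 - 38*l^2 - 21*l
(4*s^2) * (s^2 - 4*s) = 4*s^4 - 16*s^3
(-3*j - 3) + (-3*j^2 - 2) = -3*j^2 - 3*j - 5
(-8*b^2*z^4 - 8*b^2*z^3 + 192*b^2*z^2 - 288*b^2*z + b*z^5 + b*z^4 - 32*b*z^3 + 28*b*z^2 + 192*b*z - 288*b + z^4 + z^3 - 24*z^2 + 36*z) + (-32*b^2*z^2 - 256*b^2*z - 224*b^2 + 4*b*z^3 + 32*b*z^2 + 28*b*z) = -8*b^2*z^4 - 8*b^2*z^3 + 160*b^2*z^2 - 544*b^2*z - 224*b^2 + b*z^5 + b*z^4 - 28*b*z^3 + 60*b*z^2 + 220*b*z - 288*b + z^4 + z^3 - 24*z^2 + 36*z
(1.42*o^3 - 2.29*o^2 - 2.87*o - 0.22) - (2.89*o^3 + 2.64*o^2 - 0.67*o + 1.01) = -1.47*o^3 - 4.93*o^2 - 2.2*o - 1.23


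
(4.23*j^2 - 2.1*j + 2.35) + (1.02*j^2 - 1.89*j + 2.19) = 5.25*j^2 - 3.99*j + 4.54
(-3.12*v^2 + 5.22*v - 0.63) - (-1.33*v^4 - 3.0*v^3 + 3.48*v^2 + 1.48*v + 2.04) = 1.33*v^4 + 3.0*v^3 - 6.6*v^2 + 3.74*v - 2.67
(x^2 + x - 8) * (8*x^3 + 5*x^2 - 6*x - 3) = 8*x^5 + 13*x^4 - 65*x^3 - 49*x^2 + 45*x + 24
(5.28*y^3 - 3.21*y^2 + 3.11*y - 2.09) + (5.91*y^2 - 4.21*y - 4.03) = 5.28*y^3 + 2.7*y^2 - 1.1*y - 6.12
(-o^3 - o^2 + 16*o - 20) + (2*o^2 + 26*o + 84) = -o^3 + o^2 + 42*o + 64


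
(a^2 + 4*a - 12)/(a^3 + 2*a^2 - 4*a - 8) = (a + 6)/(a^2 + 4*a + 4)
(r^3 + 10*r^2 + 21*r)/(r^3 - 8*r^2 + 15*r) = (r^2 + 10*r + 21)/(r^2 - 8*r + 15)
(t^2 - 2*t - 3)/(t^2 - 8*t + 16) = (t^2 - 2*t - 3)/(t^2 - 8*t + 16)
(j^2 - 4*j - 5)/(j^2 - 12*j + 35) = (j + 1)/(j - 7)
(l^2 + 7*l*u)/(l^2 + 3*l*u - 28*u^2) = l/(l - 4*u)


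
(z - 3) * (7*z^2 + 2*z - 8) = 7*z^3 - 19*z^2 - 14*z + 24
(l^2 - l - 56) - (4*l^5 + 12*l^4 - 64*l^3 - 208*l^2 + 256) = -4*l^5 - 12*l^4 + 64*l^3 + 209*l^2 - l - 312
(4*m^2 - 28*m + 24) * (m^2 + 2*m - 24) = 4*m^4 - 20*m^3 - 128*m^2 + 720*m - 576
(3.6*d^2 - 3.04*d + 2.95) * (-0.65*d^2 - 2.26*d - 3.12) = -2.34*d^4 - 6.16*d^3 - 6.2791*d^2 + 2.8178*d - 9.204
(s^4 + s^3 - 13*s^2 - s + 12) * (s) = s^5 + s^4 - 13*s^3 - s^2 + 12*s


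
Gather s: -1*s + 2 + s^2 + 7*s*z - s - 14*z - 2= s^2 + s*(7*z - 2) - 14*z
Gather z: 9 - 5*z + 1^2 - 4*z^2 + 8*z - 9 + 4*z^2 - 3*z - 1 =0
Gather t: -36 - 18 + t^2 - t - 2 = t^2 - t - 56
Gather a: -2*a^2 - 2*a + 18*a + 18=-2*a^2 + 16*a + 18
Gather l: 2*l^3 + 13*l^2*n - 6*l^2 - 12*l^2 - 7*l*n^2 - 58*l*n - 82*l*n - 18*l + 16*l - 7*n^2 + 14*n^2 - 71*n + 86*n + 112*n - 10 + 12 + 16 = 2*l^3 + l^2*(13*n - 18) + l*(-7*n^2 - 140*n - 2) + 7*n^2 + 127*n + 18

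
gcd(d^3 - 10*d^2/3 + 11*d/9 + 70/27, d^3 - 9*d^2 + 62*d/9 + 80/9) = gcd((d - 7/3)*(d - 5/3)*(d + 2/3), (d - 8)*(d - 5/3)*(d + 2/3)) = d^2 - d - 10/9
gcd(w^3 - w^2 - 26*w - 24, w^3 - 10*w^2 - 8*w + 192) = w^2 - 2*w - 24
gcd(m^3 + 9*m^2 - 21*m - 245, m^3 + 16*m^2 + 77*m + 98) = m^2 + 14*m + 49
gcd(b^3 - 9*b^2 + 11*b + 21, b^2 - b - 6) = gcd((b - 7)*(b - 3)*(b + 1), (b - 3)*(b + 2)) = b - 3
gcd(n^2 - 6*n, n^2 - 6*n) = n^2 - 6*n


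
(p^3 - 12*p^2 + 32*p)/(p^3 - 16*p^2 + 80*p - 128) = p/(p - 4)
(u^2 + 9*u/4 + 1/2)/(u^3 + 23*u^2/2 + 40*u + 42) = (4*u + 1)/(2*(2*u^2 + 19*u + 42))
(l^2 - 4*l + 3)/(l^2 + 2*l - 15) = (l - 1)/(l + 5)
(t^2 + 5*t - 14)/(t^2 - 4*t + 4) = (t + 7)/(t - 2)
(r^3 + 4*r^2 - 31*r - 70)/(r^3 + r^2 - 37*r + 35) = (r + 2)/(r - 1)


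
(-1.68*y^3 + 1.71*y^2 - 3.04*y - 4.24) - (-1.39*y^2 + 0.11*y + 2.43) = -1.68*y^3 + 3.1*y^2 - 3.15*y - 6.67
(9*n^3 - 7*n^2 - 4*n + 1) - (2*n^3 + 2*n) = 7*n^3 - 7*n^2 - 6*n + 1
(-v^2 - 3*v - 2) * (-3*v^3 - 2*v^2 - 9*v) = 3*v^5 + 11*v^4 + 21*v^3 + 31*v^2 + 18*v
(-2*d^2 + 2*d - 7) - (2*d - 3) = -2*d^2 - 4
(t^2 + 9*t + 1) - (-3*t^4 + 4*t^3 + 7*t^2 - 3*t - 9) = 3*t^4 - 4*t^3 - 6*t^2 + 12*t + 10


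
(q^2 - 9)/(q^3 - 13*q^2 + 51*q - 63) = (q + 3)/(q^2 - 10*q + 21)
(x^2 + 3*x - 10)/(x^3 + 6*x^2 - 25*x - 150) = (x - 2)/(x^2 + x - 30)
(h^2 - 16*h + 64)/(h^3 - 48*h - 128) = (h - 8)/(h^2 + 8*h + 16)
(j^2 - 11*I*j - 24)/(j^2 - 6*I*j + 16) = (j - 3*I)/(j + 2*I)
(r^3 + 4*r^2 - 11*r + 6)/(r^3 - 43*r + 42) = (r^2 + 5*r - 6)/(r^2 + r - 42)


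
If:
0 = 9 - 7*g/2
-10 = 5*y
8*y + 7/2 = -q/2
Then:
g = 18/7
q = 25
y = -2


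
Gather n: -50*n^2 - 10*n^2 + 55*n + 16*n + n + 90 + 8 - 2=-60*n^2 + 72*n + 96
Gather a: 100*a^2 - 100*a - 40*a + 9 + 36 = 100*a^2 - 140*a + 45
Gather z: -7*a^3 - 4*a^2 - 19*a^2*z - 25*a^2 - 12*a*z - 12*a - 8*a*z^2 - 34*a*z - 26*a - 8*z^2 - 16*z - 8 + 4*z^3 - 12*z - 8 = -7*a^3 - 29*a^2 - 38*a + 4*z^3 + z^2*(-8*a - 8) + z*(-19*a^2 - 46*a - 28) - 16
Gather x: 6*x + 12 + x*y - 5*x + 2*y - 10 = x*(y + 1) + 2*y + 2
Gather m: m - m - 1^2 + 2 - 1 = 0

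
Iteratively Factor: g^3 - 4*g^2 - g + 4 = (g - 4)*(g^2 - 1) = (g - 4)*(g - 1)*(g + 1)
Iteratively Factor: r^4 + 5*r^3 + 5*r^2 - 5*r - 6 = (r + 1)*(r^3 + 4*r^2 + r - 6) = (r + 1)*(r + 2)*(r^2 + 2*r - 3) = (r + 1)*(r + 2)*(r + 3)*(r - 1)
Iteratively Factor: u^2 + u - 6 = (u + 3)*(u - 2)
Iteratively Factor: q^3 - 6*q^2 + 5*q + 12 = (q + 1)*(q^2 - 7*q + 12) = (q - 3)*(q + 1)*(q - 4)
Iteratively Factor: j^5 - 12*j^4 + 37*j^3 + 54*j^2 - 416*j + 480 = (j - 4)*(j^4 - 8*j^3 + 5*j^2 + 74*j - 120) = (j - 5)*(j - 4)*(j^3 - 3*j^2 - 10*j + 24) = (j - 5)*(j - 4)*(j - 2)*(j^2 - j - 12) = (j - 5)*(j - 4)*(j - 2)*(j + 3)*(j - 4)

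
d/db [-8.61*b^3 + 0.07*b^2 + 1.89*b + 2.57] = -25.83*b^2 + 0.14*b + 1.89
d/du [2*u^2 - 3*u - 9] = 4*u - 3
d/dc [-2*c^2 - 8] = -4*c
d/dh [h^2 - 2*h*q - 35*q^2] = 2*h - 2*q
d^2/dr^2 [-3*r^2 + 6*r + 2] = -6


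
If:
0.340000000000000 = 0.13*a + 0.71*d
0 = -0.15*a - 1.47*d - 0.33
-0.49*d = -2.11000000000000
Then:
No Solution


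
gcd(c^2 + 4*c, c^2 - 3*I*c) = c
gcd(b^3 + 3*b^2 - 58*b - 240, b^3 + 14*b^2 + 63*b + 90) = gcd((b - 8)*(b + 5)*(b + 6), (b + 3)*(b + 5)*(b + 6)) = b^2 + 11*b + 30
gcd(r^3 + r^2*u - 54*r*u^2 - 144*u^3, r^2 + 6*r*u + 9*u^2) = r + 3*u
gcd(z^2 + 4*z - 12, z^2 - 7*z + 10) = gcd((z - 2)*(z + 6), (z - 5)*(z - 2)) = z - 2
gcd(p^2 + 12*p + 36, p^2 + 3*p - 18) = p + 6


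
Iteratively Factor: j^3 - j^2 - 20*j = (j)*(j^2 - j - 20) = j*(j - 5)*(j + 4)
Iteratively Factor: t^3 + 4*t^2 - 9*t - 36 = (t + 4)*(t^2 - 9) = (t - 3)*(t + 4)*(t + 3)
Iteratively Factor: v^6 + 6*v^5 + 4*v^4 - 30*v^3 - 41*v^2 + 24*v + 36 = (v + 3)*(v^5 + 3*v^4 - 5*v^3 - 15*v^2 + 4*v + 12) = (v - 2)*(v + 3)*(v^4 + 5*v^3 + 5*v^2 - 5*v - 6) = (v - 2)*(v + 3)^2*(v^3 + 2*v^2 - v - 2) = (v - 2)*(v + 1)*(v + 3)^2*(v^2 + v - 2) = (v - 2)*(v - 1)*(v + 1)*(v + 3)^2*(v + 2)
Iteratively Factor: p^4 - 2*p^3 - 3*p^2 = (p + 1)*(p^3 - 3*p^2) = (p - 3)*(p + 1)*(p^2) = p*(p - 3)*(p + 1)*(p)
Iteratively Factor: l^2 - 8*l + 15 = (l - 3)*(l - 5)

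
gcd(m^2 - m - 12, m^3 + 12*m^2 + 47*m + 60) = m + 3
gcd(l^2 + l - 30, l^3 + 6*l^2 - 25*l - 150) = l^2 + l - 30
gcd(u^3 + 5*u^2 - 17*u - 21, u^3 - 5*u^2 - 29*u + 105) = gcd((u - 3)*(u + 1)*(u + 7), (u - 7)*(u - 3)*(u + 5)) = u - 3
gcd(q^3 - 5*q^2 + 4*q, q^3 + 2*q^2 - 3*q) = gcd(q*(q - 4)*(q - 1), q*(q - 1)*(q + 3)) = q^2 - q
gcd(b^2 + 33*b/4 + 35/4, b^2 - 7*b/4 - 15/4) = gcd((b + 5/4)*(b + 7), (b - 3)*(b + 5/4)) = b + 5/4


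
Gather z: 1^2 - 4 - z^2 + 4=1 - z^2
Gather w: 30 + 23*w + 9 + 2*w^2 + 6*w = 2*w^2 + 29*w + 39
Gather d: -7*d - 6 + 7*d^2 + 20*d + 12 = 7*d^2 + 13*d + 6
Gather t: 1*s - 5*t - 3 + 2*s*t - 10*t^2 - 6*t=s - 10*t^2 + t*(2*s - 11) - 3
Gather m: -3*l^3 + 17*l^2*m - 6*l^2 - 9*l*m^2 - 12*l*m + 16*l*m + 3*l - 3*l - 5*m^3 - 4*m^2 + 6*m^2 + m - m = -3*l^3 - 6*l^2 - 5*m^3 + m^2*(2 - 9*l) + m*(17*l^2 + 4*l)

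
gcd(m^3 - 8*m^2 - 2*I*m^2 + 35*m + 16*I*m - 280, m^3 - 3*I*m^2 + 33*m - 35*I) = m^2 - 2*I*m + 35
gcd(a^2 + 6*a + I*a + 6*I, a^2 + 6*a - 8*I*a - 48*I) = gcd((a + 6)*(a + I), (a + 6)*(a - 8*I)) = a + 6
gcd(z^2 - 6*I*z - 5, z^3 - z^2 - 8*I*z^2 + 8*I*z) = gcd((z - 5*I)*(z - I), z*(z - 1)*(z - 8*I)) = 1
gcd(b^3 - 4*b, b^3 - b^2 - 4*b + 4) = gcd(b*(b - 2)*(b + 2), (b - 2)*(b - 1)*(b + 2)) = b^2 - 4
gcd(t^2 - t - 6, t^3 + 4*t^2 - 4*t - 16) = t + 2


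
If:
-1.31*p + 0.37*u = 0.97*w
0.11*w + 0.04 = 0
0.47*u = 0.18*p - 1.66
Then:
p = -0.82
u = -3.84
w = -0.36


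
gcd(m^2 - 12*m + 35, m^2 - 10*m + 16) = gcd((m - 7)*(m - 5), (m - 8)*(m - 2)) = 1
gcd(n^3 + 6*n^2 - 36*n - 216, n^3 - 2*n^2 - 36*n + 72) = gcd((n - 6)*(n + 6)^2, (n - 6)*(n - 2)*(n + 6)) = n^2 - 36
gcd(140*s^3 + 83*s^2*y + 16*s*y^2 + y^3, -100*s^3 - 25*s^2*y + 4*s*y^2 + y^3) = 20*s^2 + 9*s*y + y^2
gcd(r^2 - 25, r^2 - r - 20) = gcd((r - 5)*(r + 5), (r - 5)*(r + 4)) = r - 5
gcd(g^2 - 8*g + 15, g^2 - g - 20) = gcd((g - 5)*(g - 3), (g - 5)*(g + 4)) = g - 5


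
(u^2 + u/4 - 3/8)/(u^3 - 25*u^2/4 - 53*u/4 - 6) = (u - 1/2)/(u^2 - 7*u - 8)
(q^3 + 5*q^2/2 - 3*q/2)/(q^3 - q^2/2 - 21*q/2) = (2*q - 1)/(2*q - 7)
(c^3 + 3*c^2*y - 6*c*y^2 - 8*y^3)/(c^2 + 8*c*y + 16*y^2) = (c^2 - c*y - 2*y^2)/(c + 4*y)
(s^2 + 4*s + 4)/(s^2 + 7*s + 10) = (s + 2)/(s + 5)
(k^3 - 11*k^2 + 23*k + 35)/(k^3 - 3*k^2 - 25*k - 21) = (k - 5)/(k + 3)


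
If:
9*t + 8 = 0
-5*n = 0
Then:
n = 0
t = -8/9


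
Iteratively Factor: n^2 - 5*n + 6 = (n - 3)*(n - 2)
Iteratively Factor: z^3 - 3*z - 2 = (z - 2)*(z^2 + 2*z + 1) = (z - 2)*(z + 1)*(z + 1)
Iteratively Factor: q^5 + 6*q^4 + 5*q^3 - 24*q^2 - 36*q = (q + 3)*(q^4 + 3*q^3 - 4*q^2 - 12*q) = (q - 2)*(q + 3)*(q^3 + 5*q^2 + 6*q) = (q - 2)*(q + 3)^2*(q^2 + 2*q) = (q - 2)*(q + 2)*(q + 3)^2*(q)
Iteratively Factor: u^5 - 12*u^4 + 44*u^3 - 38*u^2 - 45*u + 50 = (u + 1)*(u^4 - 13*u^3 + 57*u^2 - 95*u + 50) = (u - 1)*(u + 1)*(u^3 - 12*u^2 + 45*u - 50) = (u - 5)*(u - 1)*(u + 1)*(u^2 - 7*u + 10) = (u - 5)*(u - 2)*(u - 1)*(u + 1)*(u - 5)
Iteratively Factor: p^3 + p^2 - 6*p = (p)*(p^2 + p - 6) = p*(p - 2)*(p + 3)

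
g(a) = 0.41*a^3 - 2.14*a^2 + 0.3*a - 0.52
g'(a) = 1.23*a^2 - 4.28*a + 0.3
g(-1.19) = -4.60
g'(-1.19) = 7.14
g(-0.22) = -0.69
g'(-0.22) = 1.30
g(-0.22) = -0.69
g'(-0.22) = 1.30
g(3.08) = -7.92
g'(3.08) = -1.21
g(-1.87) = -11.25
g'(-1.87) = 12.60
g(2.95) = -7.73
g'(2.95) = -1.62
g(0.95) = -1.81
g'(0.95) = -2.66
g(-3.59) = -48.15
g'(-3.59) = 31.52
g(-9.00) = -475.45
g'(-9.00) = 138.45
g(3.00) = -7.81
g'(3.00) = -1.47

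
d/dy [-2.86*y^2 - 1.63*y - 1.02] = -5.72*y - 1.63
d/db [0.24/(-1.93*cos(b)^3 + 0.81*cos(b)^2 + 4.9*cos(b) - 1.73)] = (-1.3896*cos(b)^2 + 0.3888*cos(b) + 1.176)*sin(b)/(1.93*cos(b)^3 - 0.81*cos(b)^2 - 4.9*cos(b) + 1.73)^2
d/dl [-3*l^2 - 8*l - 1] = -6*l - 8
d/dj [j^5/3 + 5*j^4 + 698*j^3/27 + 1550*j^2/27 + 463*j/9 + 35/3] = 5*j^4/3 + 20*j^3 + 698*j^2/9 + 3100*j/27 + 463/9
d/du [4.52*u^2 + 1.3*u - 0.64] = 9.04*u + 1.3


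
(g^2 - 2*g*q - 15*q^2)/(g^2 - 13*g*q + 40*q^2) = (-g - 3*q)/(-g + 8*q)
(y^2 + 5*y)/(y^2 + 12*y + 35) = y/(y + 7)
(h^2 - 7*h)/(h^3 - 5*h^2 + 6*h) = (h - 7)/(h^2 - 5*h + 6)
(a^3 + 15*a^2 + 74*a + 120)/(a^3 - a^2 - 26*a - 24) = (a^2 + 11*a + 30)/(a^2 - 5*a - 6)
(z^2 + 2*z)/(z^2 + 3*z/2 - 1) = 2*z/(2*z - 1)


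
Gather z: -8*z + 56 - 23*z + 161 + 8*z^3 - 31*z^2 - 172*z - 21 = 8*z^3 - 31*z^2 - 203*z + 196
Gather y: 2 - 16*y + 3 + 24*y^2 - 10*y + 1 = 24*y^2 - 26*y + 6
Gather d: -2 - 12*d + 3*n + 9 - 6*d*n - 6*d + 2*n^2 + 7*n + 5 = d*(-6*n - 18) + 2*n^2 + 10*n + 12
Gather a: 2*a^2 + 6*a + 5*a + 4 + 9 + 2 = 2*a^2 + 11*a + 15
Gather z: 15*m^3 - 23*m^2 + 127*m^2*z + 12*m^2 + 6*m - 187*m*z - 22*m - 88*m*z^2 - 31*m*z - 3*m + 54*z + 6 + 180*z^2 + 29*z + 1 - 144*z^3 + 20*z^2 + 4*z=15*m^3 - 11*m^2 - 19*m - 144*z^3 + z^2*(200 - 88*m) + z*(127*m^2 - 218*m + 87) + 7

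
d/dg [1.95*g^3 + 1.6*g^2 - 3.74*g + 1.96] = 5.85*g^2 + 3.2*g - 3.74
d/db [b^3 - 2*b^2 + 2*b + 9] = 3*b^2 - 4*b + 2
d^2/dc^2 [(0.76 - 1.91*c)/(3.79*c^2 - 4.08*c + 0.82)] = (-(1.91*c - 0.76)*(7.58*c - 4.08)*(15.16*c - 8.16) + (43.4334*c - 21.3464)*(3.79*c^2 - 4.08*c + 0.82))/(3.79*c^2 - 4.08*c + 0.82)^3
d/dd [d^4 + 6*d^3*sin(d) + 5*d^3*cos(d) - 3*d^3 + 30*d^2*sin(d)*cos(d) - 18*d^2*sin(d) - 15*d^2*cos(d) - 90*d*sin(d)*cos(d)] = -5*d^3*sin(d) + 6*d^3*cos(d) + 4*d^3 + 33*d^2*sin(d) - 3*d^2*cos(d) + 30*d^2*cos(2*d) - 9*d^2 - 36*d*sin(d) + 30*d*sin(2*d) - 30*d*cos(d) - 90*d*cos(2*d) - 45*sin(2*d)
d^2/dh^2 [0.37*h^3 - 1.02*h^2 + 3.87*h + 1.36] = 2.22*h - 2.04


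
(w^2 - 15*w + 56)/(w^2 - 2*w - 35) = (w - 8)/(w + 5)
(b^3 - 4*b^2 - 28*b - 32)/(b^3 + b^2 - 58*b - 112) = (b + 2)/(b + 7)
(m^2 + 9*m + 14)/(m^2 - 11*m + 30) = (m^2 + 9*m + 14)/(m^2 - 11*m + 30)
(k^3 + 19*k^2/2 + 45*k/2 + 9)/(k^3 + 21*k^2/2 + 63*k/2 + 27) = (2*k + 1)/(2*k + 3)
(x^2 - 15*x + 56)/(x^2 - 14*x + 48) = (x - 7)/(x - 6)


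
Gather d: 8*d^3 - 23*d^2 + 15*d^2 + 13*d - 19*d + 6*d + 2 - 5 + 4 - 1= 8*d^3 - 8*d^2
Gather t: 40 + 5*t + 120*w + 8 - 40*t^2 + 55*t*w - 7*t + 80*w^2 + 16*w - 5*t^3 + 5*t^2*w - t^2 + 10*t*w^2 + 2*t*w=-5*t^3 + t^2*(5*w - 41) + t*(10*w^2 + 57*w - 2) + 80*w^2 + 136*w + 48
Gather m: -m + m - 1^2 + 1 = 0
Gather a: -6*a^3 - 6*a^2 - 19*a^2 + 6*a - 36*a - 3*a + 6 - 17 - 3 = -6*a^3 - 25*a^2 - 33*a - 14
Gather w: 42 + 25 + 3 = 70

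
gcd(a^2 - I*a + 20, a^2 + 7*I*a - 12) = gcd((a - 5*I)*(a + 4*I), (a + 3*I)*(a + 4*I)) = a + 4*I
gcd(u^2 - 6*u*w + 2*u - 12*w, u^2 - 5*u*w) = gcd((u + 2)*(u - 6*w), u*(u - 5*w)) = 1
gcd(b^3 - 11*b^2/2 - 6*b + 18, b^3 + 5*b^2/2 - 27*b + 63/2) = b - 3/2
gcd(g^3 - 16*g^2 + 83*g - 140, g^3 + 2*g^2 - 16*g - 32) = g - 4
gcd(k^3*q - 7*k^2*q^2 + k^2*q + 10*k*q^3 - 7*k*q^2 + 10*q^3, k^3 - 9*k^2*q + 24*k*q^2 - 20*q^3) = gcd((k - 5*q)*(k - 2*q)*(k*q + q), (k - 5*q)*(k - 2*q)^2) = k^2 - 7*k*q + 10*q^2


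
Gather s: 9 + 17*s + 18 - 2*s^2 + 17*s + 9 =-2*s^2 + 34*s + 36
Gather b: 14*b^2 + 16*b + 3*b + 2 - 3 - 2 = 14*b^2 + 19*b - 3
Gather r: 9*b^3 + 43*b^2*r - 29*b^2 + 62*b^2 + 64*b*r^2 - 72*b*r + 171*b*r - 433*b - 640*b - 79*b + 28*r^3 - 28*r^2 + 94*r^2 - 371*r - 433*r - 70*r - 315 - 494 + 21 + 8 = 9*b^3 + 33*b^2 - 1152*b + 28*r^3 + r^2*(64*b + 66) + r*(43*b^2 + 99*b - 874) - 780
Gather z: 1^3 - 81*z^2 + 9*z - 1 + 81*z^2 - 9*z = 0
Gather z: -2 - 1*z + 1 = -z - 1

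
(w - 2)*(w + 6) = w^2 + 4*w - 12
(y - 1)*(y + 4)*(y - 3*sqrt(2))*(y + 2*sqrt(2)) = y^4 - sqrt(2)*y^3 + 3*y^3 - 16*y^2 - 3*sqrt(2)*y^2 - 36*y + 4*sqrt(2)*y + 48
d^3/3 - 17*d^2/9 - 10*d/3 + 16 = (d/3 + 1)*(d - 6)*(d - 8/3)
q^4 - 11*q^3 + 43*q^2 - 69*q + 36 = (q - 4)*(q - 3)^2*(q - 1)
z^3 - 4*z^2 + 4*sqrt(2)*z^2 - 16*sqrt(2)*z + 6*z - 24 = (z - 4)*(z + sqrt(2))*(z + 3*sqrt(2))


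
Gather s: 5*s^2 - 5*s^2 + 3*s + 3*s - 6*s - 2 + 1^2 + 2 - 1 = 0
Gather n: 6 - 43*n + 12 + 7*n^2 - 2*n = 7*n^2 - 45*n + 18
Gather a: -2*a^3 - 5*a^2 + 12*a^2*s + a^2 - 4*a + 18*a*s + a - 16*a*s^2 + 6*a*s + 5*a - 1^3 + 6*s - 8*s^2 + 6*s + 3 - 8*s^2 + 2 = -2*a^3 + a^2*(12*s - 4) + a*(-16*s^2 + 24*s + 2) - 16*s^2 + 12*s + 4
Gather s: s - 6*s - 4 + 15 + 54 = 65 - 5*s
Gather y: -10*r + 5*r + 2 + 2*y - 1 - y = -5*r + y + 1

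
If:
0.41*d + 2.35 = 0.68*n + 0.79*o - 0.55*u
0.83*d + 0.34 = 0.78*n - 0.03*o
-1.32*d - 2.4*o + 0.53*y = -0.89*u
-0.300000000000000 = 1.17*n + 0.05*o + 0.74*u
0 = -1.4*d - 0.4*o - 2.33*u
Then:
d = -0.90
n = -0.41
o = 2.89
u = 0.04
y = 10.78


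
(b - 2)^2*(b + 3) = b^3 - b^2 - 8*b + 12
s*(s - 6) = s^2 - 6*s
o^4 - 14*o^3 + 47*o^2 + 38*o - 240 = (o - 8)*(o - 5)*(o - 3)*(o + 2)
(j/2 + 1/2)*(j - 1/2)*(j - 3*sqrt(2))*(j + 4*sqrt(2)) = j^4/2 + j^3/4 + sqrt(2)*j^3/2 - 49*j^2/4 + sqrt(2)*j^2/4 - 6*j - sqrt(2)*j/4 + 6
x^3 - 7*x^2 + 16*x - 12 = (x - 3)*(x - 2)^2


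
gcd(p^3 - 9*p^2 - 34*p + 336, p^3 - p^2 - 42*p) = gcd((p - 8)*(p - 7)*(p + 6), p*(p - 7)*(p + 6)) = p^2 - p - 42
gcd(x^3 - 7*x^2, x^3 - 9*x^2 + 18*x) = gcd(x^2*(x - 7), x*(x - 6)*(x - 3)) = x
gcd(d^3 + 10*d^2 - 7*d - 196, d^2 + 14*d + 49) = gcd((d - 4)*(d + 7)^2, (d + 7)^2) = d^2 + 14*d + 49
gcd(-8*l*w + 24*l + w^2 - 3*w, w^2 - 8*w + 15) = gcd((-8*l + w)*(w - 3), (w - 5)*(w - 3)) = w - 3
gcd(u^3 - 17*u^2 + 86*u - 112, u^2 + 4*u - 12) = u - 2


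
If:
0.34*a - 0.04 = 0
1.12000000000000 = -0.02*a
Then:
No Solution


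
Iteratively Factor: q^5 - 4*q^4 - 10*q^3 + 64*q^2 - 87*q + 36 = (q - 1)*(q^4 - 3*q^3 - 13*q^2 + 51*q - 36) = (q - 3)*(q - 1)*(q^3 - 13*q + 12) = (q - 3)*(q - 1)^2*(q^2 + q - 12) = (q - 3)*(q - 1)^2*(q + 4)*(q - 3)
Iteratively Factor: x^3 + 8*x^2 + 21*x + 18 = (x + 3)*(x^2 + 5*x + 6) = (x + 3)^2*(x + 2)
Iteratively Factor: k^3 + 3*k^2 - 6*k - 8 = (k + 1)*(k^2 + 2*k - 8) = (k + 1)*(k + 4)*(k - 2)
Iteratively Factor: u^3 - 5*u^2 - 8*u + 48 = (u - 4)*(u^2 - u - 12) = (u - 4)*(u + 3)*(u - 4)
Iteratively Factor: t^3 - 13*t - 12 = (t + 1)*(t^2 - t - 12) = (t - 4)*(t + 1)*(t + 3)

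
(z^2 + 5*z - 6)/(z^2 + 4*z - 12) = (z - 1)/(z - 2)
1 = 1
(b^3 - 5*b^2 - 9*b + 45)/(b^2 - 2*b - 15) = b - 3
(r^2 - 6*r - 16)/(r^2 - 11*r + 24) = (r + 2)/(r - 3)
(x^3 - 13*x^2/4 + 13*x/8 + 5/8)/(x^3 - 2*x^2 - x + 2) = (x^2 - 9*x/4 - 5/8)/(x^2 - x - 2)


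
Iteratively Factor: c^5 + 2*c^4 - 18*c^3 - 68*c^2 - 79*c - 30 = (c + 3)*(c^4 - c^3 - 15*c^2 - 23*c - 10) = (c + 2)*(c + 3)*(c^3 - 3*c^2 - 9*c - 5) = (c + 1)*(c + 2)*(c + 3)*(c^2 - 4*c - 5) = (c - 5)*(c + 1)*(c + 2)*(c + 3)*(c + 1)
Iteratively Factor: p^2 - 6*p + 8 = (p - 2)*(p - 4)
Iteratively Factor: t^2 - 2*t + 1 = (t - 1)*(t - 1)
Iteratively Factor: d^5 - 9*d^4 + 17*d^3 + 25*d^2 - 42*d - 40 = (d - 5)*(d^4 - 4*d^3 - 3*d^2 + 10*d + 8) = (d - 5)*(d - 2)*(d^3 - 2*d^2 - 7*d - 4) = (d - 5)*(d - 2)*(d + 1)*(d^2 - 3*d - 4) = (d - 5)*(d - 4)*(d - 2)*(d + 1)*(d + 1)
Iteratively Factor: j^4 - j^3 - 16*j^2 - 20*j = (j + 2)*(j^3 - 3*j^2 - 10*j) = j*(j + 2)*(j^2 - 3*j - 10) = j*(j + 2)^2*(j - 5)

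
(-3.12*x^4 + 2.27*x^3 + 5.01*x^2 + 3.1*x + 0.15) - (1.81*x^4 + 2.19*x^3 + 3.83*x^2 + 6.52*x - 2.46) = -4.93*x^4 + 0.0800000000000001*x^3 + 1.18*x^2 - 3.42*x + 2.61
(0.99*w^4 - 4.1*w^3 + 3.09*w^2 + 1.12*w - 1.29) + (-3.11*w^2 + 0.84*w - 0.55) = 0.99*w^4 - 4.1*w^3 - 0.02*w^2 + 1.96*w - 1.84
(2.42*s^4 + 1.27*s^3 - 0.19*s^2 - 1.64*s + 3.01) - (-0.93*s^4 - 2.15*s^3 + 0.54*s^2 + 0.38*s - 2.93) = 3.35*s^4 + 3.42*s^3 - 0.73*s^2 - 2.02*s + 5.94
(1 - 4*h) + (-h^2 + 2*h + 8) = -h^2 - 2*h + 9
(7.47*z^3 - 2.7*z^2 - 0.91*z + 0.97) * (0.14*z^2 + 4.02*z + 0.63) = 1.0458*z^5 + 29.6514*z^4 - 6.2753*z^3 - 5.2234*z^2 + 3.3261*z + 0.6111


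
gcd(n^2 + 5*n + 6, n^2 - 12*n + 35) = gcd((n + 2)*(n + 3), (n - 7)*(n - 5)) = 1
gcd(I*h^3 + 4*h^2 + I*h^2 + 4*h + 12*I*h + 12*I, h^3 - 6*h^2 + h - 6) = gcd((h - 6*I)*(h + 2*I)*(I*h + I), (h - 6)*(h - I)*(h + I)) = 1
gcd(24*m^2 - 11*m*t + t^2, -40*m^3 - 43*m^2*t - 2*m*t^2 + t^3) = -8*m + t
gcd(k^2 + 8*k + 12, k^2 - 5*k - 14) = k + 2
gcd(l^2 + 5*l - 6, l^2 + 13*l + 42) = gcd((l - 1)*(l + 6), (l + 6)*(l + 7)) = l + 6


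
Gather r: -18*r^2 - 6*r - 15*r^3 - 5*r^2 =-15*r^3 - 23*r^2 - 6*r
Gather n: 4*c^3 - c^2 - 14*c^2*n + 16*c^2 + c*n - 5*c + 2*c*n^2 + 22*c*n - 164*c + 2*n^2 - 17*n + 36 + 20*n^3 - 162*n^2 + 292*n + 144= 4*c^3 + 15*c^2 - 169*c + 20*n^3 + n^2*(2*c - 160) + n*(-14*c^2 + 23*c + 275) + 180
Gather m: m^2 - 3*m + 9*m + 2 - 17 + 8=m^2 + 6*m - 7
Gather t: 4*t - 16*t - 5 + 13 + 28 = 36 - 12*t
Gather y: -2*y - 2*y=-4*y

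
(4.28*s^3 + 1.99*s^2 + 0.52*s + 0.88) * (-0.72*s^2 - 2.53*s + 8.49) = -3.0816*s^5 - 12.2612*s^4 + 30.9281*s^3 + 14.9459*s^2 + 2.1884*s + 7.4712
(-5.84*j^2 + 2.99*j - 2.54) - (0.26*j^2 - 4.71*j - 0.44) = -6.1*j^2 + 7.7*j - 2.1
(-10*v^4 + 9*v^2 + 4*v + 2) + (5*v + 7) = -10*v^4 + 9*v^2 + 9*v + 9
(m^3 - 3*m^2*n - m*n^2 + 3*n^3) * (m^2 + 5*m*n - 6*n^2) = m^5 + 2*m^4*n - 22*m^3*n^2 + 16*m^2*n^3 + 21*m*n^4 - 18*n^5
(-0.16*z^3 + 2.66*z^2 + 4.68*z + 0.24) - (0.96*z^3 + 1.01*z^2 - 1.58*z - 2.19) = -1.12*z^3 + 1.65*z^2 + 6.26*z + 2.43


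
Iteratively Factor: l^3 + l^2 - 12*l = (l + 4)*(l^2 - 3*l) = l*(l + 4)*(l - 3)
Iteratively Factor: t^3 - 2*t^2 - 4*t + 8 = (t + 2)*(t^2 - 4*t + 4) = (t - 2)*(t + 2)*(t - 2)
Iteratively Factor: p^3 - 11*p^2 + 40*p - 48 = (p - 4)*(p^2 - 7*p + 12) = (p - 4)*(p - 3)*(p - 4)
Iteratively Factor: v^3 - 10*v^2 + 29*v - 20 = (v - 5)*(v^2 - 5*v + 4) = (v - 5)*(v - 1)*(v - 4)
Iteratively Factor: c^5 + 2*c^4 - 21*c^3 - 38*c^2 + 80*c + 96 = (c + 4)*(c^4 - 2*c^3 - 13*c^2 + 14*c + 24) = (c + 1)*(c + 4)*(c^3 - 3*c^2 - 10*c + 24) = (c + 1)*(c + 3)*(c + 4)*(c^2 - 6*c + 8) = (c - 2)*(c + 1)*(c + 3)*(c + 4)*(c - 4)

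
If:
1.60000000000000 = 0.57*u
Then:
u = 2.81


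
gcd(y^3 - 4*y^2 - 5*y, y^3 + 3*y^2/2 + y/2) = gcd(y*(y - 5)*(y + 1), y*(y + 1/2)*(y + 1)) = y^2 + y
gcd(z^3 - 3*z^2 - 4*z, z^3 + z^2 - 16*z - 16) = z^2 - 3*z - 4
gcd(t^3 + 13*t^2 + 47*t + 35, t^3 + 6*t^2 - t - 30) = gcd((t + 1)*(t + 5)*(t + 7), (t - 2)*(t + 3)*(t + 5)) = t + 5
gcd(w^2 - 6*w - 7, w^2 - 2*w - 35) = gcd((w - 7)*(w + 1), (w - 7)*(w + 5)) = w - 7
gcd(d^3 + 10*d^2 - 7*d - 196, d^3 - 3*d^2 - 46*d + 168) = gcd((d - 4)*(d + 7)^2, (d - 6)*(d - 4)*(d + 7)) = d^2 + 3*d - 28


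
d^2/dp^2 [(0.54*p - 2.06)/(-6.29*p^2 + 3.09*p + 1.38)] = ((0.54*p - 2.06)*(12.58*p - 3.09)*(25.16*p - 6.18) + (20.3796*p - 29.252)*(-6.29*p^2 + 3.09*p + 1.38))/(-6.29*p^2 + 3.09*p + 1.38)^3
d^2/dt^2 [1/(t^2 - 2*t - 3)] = 2*(t^2 - 2*t - 4*(t - 1)^2 - 3)/(-t^2 + 2*t + 3)^3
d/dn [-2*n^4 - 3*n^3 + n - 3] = -8*n^3 - 9*n^2 + 1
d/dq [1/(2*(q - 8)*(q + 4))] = (2 - q)/(q^4 - 8*q^3 - 48*q^2 + 256*q + 1024)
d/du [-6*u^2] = -12*u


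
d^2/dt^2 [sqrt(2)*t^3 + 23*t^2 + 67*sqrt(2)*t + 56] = 6*sqrt(2)*t + 46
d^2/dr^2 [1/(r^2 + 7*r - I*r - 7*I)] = 2*(-r^2 - 7*r + I*r + (2*r + 7 - I)^2 + 7*I)/(r^2 + 7*r - I*r - 7*I)^3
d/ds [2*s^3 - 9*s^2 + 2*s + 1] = 6*s^2 - 18*s + 2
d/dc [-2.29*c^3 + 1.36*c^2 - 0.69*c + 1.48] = -6.87*c^2 + 2.72*c - 0.69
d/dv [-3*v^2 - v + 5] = -6*v - 1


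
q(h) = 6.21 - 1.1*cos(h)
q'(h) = 1.1*sin(h)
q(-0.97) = 5.59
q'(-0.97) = -0.91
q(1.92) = 6.59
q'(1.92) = 1.03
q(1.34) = 5.96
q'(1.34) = 1.07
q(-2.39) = 7.01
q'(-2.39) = -0.75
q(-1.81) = 6.47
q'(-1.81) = -1.07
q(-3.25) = 7.30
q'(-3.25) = 0.12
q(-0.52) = 5.26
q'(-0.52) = -0.55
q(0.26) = 5.15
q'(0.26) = 0.28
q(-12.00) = 5.28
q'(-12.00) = 0.59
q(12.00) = 5.28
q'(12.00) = -0.59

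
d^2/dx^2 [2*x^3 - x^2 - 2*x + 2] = 12*x - 2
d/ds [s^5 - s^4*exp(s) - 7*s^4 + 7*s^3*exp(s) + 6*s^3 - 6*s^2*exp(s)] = s*(-s^3*exp(s) + 5*s^3 + 3*s^2*exp(s) - 28*s^2 + 15*s*exp(s) + 18*s - 12*exp(s))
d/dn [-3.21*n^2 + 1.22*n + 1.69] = 1.22 - 6.42*n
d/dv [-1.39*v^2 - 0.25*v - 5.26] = -2.78*v - 0.25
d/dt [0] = 0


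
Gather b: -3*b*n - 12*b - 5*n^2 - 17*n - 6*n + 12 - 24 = b*(-3*n - 12) - 5*n^2 - 23*n - 12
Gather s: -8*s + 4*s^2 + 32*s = 4*s^2 + 24*s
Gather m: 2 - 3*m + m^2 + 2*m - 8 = m^2 - m - 6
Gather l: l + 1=l + 1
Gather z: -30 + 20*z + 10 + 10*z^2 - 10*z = 10*z^2 + 10*z - 20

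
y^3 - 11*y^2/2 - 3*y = y*(y - 6)*(y + 1/2)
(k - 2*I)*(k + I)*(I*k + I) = I*k^3 + k^2 + I*k^2 + k + 2*I*k + 2*I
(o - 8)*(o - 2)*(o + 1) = o^3 - 9*o^2 + 6*o + 16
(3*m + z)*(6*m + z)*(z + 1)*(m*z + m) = 18*m^3*z^2 + 36*m^3*z + 18*m^3 + 9*m^2*z^3 + 18*m^2*z^2 + 9*m^2*z + m*z^4 + 2*m*z^3 + m*z^2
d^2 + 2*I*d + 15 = (d - 3*I)*(d + 5*I)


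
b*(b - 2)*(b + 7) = b^3 + 5*b^2 - 14*b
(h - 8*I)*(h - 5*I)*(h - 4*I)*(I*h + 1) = I*h^4 + 18*h^3 - 109*I*h^2 - 252*h + 160*I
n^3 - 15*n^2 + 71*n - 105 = (n - 7)*(n - 5)*(n - 3)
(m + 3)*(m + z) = m^2 + m*z + 3*m + 3*z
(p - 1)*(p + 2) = p^2 + p - 2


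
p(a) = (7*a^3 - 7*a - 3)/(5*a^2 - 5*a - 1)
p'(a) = (5 - 10*a)*(7*a^3 - 7*a - 3)/(5*a^2 - 5*a - 1)^2 + (21*a^2 - 7)/(5*a^2 - 5*a - 1)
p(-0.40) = -0.36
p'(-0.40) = -3.82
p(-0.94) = -0.28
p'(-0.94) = 0.94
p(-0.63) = -0.08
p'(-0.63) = 0.10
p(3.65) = 6.58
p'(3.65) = 1.38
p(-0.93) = -0.27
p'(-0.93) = 0.92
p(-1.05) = -0.38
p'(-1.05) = 1.04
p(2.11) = 4.48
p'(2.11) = 1.34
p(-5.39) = -6.20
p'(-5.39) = 1.39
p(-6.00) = -7.05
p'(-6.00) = 1.39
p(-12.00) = -15.42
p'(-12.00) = 1.40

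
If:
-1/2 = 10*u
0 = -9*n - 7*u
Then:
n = 7/180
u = -1/20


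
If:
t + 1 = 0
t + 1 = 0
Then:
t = -1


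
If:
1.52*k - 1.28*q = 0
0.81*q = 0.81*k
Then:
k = 0.00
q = 0.00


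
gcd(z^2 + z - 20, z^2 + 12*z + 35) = z + 5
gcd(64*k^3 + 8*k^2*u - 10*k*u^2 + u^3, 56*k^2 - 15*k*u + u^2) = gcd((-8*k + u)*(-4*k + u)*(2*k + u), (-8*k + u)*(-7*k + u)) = -8*k + u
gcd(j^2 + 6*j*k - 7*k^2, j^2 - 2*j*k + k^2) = j - k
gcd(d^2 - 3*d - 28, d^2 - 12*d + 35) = d - 7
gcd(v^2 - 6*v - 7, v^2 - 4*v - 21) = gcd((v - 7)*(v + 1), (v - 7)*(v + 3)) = v - 7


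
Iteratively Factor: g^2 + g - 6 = (g + 3)*(g - 2)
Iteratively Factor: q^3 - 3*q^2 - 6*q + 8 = (q - 4)*(q^2 + q - 2) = (q - 4)*(q - 1)*(q + 2)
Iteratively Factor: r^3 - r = (r)*(r^2 - 1) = r*(r + 1)*(r - 1)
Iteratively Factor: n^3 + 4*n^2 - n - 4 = (n + 1)*(n^2 + 3*n - 4) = (n + 1)*(n + 4)*(n - 1)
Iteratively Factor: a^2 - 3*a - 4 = (a - 4)*(a + 1)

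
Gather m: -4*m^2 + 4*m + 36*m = -4*m^2 + 40*m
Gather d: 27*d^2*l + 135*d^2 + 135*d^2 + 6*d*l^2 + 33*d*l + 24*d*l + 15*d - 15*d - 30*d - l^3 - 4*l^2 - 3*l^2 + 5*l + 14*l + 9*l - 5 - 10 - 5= d^2*(27*l + 270) + d*(6*l^2 + 57*l - 30) - l^3 - 7*l^2 + 28*l - 20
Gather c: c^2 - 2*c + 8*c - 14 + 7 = c^2 + 6*c - 7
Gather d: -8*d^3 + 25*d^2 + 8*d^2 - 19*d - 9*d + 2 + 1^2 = -8*d^3 + 33*d^2 - 28*d + 3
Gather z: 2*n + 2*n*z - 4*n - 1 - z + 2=-2*n + z*(2*n - 1) + 1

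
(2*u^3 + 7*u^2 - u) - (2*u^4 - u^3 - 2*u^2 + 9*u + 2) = -2*u^4 + 3*u^3 + 9*u^2 - 10*u - 2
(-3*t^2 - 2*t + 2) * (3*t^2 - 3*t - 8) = -9*t^4 + 3*t^3 + 36*t^2 + 10*t - 16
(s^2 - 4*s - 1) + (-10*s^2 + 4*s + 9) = 8 - 9*s^2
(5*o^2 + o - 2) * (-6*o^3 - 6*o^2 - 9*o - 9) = -30*o^5 - 36*o^4 - 39*o^3 - 42*o^2 + 9*o + 18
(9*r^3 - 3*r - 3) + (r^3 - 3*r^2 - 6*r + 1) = 10*r^3 - 3*r^2 - 9*r - 2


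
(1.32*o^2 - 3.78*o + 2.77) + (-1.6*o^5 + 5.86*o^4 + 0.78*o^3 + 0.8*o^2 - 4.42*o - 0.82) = -1.6*o^5 + 5.86*o^4 + 0.78*o^3 + 2.12*o^2 - 8.2*o + 1.95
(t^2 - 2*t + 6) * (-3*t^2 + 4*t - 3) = -3*t^4 + 10*t^3 - 29*t^2 + 30*t - 18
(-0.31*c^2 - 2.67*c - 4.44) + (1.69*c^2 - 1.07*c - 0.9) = 1.38*c^2 - 3.74*c - 5.34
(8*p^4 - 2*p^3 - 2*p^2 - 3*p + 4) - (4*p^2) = 8*p^4 - 2*p^3 - 6*p^2 - 3*p + 4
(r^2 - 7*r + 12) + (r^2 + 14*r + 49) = 2*r^2 + 7*r + 61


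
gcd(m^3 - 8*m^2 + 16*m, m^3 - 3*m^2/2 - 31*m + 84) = m - 4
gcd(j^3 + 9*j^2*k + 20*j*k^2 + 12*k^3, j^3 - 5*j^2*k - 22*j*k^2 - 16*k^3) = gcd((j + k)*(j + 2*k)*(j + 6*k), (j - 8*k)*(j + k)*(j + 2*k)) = j^2 + 3*j*k + 2*k^2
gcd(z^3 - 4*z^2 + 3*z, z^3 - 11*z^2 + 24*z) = z^2 - 3*z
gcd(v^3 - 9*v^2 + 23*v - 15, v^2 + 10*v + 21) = 1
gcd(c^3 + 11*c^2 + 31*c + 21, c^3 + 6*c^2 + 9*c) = c + 3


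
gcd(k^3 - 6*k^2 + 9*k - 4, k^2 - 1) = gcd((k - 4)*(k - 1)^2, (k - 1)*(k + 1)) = k - 1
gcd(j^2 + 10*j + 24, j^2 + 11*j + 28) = j + 4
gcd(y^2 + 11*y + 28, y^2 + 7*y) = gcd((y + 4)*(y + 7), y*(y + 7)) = y + 7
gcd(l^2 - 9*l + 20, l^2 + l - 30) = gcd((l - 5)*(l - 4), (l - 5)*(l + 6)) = l - 5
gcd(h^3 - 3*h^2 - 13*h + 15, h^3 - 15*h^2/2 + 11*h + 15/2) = h - 5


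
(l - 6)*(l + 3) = l^2 - 3*l - 18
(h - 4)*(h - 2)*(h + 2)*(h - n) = h^4 - h^3*n - 4*h^3 + 4*h^2*n - 4*h^2 + 4*h*n + 16*h - 16*n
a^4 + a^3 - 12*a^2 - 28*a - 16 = (a - 4)*(a + 1)*(a + 2)^2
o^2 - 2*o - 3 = (o - 3)*(o + 1)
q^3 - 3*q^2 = q^2*(q - 3)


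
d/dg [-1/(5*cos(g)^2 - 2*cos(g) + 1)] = 2*(1 - 5*cos(g))*sin(g)/(5*cos(g)^2 - 2*cos(g) + 1)^2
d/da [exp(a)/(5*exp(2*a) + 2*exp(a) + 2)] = (2 - 5*exp(2*a))*exp(a)/(25*exp(4*a) + 20*exp(3*a) + 24*exp(2*a) + 8*exp(a) + 4)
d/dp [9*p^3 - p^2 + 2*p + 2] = 27*p^2 - 2*p + 2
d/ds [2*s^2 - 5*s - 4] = 4*s - 5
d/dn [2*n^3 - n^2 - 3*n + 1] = 6*n^2 - 2*n - 3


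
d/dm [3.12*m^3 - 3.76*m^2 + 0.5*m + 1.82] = 9.36*m^2 - 7.52*m + 0.5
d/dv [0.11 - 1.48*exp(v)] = -1.48*exp(v)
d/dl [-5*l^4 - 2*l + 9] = -20*l^3 - 2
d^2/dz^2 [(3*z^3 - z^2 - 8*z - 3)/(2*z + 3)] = 6*(4*z^3 + 18*z^2 + 27*z + 9)/(8*z^3 + 36*z^2 + 54*z + 27)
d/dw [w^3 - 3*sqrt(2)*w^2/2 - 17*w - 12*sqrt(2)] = 3*w^2 - 3*sqrt(2)*w - 17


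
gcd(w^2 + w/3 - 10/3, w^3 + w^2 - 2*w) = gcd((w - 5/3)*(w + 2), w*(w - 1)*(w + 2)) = w + 2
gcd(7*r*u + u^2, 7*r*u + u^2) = 7*r*u + u^2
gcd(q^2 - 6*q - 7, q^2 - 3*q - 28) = q - 7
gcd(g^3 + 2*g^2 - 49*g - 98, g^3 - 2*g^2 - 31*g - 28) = g - 7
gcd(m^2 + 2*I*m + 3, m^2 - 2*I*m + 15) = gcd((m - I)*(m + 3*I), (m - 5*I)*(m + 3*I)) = m + 3*I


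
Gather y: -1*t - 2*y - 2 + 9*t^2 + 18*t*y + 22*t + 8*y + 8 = 9*t^2 + 21*t + y*(18*t + 6) + 6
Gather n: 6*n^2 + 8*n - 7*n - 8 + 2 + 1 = 6*n^2 + n - 5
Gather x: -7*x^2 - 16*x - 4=-7*x^2 - 16*x - 4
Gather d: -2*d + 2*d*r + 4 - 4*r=d*(2*r - 2) - 4*r + 4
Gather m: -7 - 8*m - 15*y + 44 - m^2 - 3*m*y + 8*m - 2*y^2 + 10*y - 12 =-m^2 - 3*m*y - 2*y^2 - 5*y + 25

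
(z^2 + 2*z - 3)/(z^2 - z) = (z + 3)/z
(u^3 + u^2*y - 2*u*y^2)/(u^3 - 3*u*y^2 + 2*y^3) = u/(u - y)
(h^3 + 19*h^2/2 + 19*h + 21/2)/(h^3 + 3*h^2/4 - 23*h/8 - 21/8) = 4*(h + 7)/(4*h - 7)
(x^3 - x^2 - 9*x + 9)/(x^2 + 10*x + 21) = (x^2 - 4*x + 3)/(x + 7)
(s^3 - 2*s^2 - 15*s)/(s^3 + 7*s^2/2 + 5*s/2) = 2*(s^2 - 2*s - 15)/(2*s^2 + 7*s + 5)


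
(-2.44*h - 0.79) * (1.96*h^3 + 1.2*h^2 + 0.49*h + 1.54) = -4.7824*h^4 - 4.4764*h^3 - 2.1436*h^2 - 4.1447*h - 1.2166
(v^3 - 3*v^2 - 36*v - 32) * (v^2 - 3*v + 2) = v^5 - 6*v^4 - 25*v^3 + 70*v^2 + 24*v - 64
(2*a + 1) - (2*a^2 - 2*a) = -2*a^2 + 4*a + 1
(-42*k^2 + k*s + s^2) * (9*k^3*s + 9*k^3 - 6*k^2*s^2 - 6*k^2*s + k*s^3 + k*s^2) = -378*k^5*s - 378*k^5 + 261*k^4*s^2 + 261*k^4*s - 39*k^3*s^3 - 39*k^3*s^2 - 5*k^2*s^4 - 5*k^2*s^3 + k*s^5 + k*s^4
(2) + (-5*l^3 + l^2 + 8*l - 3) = -5*l^3 + l^2 + 8*l - 1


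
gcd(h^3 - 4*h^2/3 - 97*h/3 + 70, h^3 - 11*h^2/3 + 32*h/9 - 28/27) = h - 7/3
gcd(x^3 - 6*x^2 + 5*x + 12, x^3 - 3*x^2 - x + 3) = x^2 - 2*x - 3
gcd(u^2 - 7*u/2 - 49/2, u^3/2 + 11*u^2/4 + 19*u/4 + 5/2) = 1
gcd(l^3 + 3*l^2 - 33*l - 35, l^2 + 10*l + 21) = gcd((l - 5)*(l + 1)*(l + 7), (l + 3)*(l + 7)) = l + 7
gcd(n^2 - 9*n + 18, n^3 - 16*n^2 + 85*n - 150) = n - 6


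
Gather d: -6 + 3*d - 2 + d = 4*d - 8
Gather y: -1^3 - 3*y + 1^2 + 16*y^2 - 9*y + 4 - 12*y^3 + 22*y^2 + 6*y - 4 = -12*y^3 + 38*y^2 - 6*y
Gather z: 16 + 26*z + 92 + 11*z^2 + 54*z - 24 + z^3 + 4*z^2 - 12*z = z^3 + 15*z^2 + 68*z + 84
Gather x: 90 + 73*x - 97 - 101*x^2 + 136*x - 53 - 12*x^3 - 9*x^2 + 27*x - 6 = -12*x^3 - 110*x^2 + 236*x - 66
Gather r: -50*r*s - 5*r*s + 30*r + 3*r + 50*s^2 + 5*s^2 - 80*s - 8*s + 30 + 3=r*(33 - 55*s) + 55*s^2 - 88*s + 33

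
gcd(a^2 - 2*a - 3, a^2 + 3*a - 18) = a - 3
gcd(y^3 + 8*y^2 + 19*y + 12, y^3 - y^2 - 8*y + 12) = y + 3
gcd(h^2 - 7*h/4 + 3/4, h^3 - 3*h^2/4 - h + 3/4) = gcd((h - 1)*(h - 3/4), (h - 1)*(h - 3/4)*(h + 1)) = h^2 - 7*h/4 + 3/4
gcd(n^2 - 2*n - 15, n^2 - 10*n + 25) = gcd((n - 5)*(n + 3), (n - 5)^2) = n - 5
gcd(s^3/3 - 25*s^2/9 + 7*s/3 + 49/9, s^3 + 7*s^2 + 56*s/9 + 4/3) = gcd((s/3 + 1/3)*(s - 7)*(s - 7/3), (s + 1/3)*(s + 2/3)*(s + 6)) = 1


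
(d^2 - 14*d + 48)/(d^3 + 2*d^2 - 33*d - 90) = (d - 8)/(d^2 + 8*d + 15)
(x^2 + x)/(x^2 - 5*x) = (x + 1)/(x - 5)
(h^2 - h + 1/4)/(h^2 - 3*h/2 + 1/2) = (h - 1/2)/(h - 1)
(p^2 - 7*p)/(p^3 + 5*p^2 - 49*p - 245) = p/(p^2 + 12*p + 35)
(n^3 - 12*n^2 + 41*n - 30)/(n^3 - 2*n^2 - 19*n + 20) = (n - 6)/(n + 4)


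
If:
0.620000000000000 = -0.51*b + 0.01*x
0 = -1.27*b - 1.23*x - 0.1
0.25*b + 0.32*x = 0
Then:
No Solution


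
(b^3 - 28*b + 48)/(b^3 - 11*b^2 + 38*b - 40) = (b + 6)/(b - 5)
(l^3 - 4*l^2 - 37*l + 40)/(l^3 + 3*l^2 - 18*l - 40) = (l^2 - 9*l + 8)/(l^2 - 2*l - 8)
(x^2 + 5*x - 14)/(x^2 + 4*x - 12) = (x + 7)/(x + 6)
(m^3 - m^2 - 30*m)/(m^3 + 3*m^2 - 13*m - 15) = m*(m - 6)/(m^2 - 2*m - 3)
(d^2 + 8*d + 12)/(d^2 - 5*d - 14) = (d + 6)/(d - 7)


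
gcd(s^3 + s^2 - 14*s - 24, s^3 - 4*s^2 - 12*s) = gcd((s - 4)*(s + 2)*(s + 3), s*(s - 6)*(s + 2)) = s + 2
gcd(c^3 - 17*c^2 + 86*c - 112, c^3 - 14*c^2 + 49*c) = c - 7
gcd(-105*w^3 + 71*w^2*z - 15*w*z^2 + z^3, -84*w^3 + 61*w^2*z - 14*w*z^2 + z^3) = 21*w^2 - 10*w*z + z^2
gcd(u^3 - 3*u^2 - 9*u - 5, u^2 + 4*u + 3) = u + 1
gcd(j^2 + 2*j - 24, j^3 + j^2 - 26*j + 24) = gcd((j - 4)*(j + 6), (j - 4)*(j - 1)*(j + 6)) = j^2 + 2*j - 24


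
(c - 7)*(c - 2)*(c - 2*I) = c^3 - 9*c^2 - 2*I*c^2 + 14*c + 18*I*c - 28*I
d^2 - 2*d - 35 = (d - 7)*(d + 5)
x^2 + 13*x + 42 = (x + 6)*(x + 7)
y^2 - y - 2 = (y - 2)*(y + 1)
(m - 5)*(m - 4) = m^2 - 9*m + 20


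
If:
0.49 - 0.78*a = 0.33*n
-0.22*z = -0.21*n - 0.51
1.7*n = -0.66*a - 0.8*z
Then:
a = 1.07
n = -1.04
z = 1.33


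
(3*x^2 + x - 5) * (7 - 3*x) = -9*x^3 + 18*x^2 + 22*x - 35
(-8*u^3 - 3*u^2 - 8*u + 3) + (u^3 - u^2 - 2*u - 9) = -7*u^3 - 4*u^2 - 10*u - 6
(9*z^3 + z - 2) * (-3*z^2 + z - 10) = -27*z^5 + 9*z^4 - 93*z^3 + 7*z^2 - 12*z + 20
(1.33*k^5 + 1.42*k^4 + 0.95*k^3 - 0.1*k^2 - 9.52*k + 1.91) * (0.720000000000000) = 0.9576*k^5 + 1.0224*k^4 + 0.684*k^3 - 0.072*k^2 - 6.8544*k + 1.3752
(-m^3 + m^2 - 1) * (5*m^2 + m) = -5*m^5 + 4*m^4 + m^3 - 5*m^2 - m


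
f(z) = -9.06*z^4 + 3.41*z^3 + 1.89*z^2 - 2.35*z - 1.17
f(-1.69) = -82.17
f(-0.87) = -5.13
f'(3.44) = -1343.53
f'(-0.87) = 25.97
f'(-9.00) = 27211.22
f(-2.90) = -702.42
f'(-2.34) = 509.16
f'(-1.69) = 195.40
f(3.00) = -633.00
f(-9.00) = -61755.48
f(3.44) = -1116.78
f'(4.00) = -2142.91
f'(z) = -36.24*z^3 + 10.23*z^2 + 3.78*z - 2.35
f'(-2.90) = 956.58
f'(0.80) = -11.33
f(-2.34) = -300.65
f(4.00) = -2081.45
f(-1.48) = -48.08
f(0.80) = -3.81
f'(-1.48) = 131.95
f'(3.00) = -877.42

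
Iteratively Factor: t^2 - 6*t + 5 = (t - 1)*(t - 5)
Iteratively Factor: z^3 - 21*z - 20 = (z + 4)*(z^2 - 4*z - 5) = (z - 5)*(z + 4)*(z + 1)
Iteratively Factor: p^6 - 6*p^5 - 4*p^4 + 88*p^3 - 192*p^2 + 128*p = (p - 2)*(p^5 - 4*p^4 - 12*p^3 + 64*p^2 - 64*p) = (p - 2)^2*(p^4 - 2*p^3 - 16*p^2 + 32*p) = p*(p - 2)^2*(p^3 - 2*p^2 - 16*p + 32) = p*(p - 2)^2*(p + 4)*(p^2 - 6*p + 8) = p*(p - 2)^3*(p + 4)*(p - 4)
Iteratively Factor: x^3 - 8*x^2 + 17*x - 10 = (x - 5)*(x^2 - 3*x + 2) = (x - 5)*(x - 1)*(x - 2)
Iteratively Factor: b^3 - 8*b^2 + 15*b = (b)*(b^2 - 8*b + 15) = b*(b - 5)*(b - 3)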